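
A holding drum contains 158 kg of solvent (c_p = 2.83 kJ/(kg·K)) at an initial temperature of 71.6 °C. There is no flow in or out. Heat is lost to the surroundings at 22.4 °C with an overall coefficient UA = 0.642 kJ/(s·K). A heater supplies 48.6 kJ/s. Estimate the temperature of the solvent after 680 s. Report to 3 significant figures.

88.1 °C

M c_p dT/dt = −UA(T − T_amb) + Q̇.
dT/dt = (T_ss − T)/τ with T_ss = T_amb + Q̇/UA = 22.4 + 48.6/0.642 = 98.101 °C, τ = M c_p/UA = 158·2.83/0.642 = 696.48 s.
T approaches T_ss exponentially: T(t) = T_ss + (T₀ − T_ss) e^(−t/τ).
T(680) = 98.101 + (-26.501)·0.37669 = 88.118 °C.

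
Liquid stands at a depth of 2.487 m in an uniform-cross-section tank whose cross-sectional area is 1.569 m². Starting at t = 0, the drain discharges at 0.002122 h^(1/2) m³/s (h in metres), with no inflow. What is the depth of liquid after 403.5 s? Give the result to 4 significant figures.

A dh/dt = −Q_out = −0.002122 √h.
This is separable: 2 d(√h)/dt = −0.002122/A, so √h = √h₀ − (0.002122/(2A)) t.
√h = √2.487 − 0.002122·403.5/(2·1.569) = 1.57702 − 0.272858 = 1.30416.
h = 1.30416² = 1.70085 m.

1.701 m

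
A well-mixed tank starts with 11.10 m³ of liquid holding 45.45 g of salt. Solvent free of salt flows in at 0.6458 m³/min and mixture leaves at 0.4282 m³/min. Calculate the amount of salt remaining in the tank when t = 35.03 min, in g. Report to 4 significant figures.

Let m(t) be the amount of salt. Volume: V(t) = V₀ + (Q_in − Q_out) t = 11.10 + 0.217600 t; V(35.03) = 18.7225 m³.
Species balance (pure solvent in): dm/dt = −Q_out · m/V(t).
Separate: dm/m = −Q_out dt/V(t) ⇒ ln(m/m₀) = −(Q_out/(Q_in−Q_out)) ln(V/V₀).
m = m₀ (V₀/V)^(Q_out/(Q_in−Q_out)) = 45.45 × (11.10/18.7225)^(1.96783) = 16.2463 g.

16.25 g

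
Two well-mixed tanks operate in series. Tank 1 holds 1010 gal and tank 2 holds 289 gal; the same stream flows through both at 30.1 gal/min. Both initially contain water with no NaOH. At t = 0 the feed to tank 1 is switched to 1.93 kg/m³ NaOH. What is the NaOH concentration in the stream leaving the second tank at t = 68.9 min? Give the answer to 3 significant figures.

Each tank obeys Vᵢ dCᵢ/dt = Q(Cᵢ₋₁ − Cᵢ), so τᵢ = Vᵢ/Q.
τ₁ = 1010/30.1 = 33.555 min; τ₂ = 289/30.1 = 9.6013 min.
Solving the cascade with C₁(0)=C₂(0)=0 gives C₂(t) = C_in[1 − (τ₁ e^(−t/τ₁) − τ₂ e^(−t/τ₂))/(τ₁ − τ₂)].
At t = 68.9: e^(−t/τ₁) = 0.12830, e^(−t/τ₂) = 0.00076465.
C₂ = 1.93·[1 − (33.555·0.12830 − 9.6013·0.00076465)/(23.953)] = 1.93·0.82057 = 1.5837 kg/m³.

1.58 kg/m³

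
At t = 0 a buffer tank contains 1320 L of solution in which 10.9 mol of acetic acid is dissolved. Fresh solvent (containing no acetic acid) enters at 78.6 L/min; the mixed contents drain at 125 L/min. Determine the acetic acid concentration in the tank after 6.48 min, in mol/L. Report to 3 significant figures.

0.00533 mol/L

Let m(t) be the amount of acetic acid. Volume: V(t) = V₀ + (Q_in − Q_out) t = 1320 − 46.400 t; V(6.48) = 1019.3 L.
Species balance (pure solvent in): dm/dt = −Q_out · m/V(t).
Separate: dm/m = −Q_out dt/V(t) ⇒ ln(m/m₀) = −(Q_out/(Q_in−Q_out)) ln(V/V₀).
m = m₀ (V₀/V)^(Q_out/(Q_in−Q_out)) = 10.9 × (1320/1019.3)^(-2.6940) = 5.4325 mol.
C = m/V = 5.4325/1019.3 = 0.0053295 mol/L.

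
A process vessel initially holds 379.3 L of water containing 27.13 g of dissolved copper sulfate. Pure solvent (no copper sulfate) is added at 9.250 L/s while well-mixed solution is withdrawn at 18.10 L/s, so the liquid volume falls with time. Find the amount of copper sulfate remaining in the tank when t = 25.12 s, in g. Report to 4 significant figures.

4.466 g

Let m(t) be the amount of copper sulfate. Volume: V(t) = V₀ + (Q_in − Q_out) t = 379.3 − 8.85000 t; V(25.12) = 156.988 L.
Species balance (pure solvent in): dm/dt = −Q_out · m/V(t).
dm/m = −Q_out dt/(V₀ − 8.85000 t); integrating gives ln(m/m₀) = −(Q_out/(Q_in−Q_out)) ln(V/V₀).
m = m₀ (V₀/V)^(Q_out/(Q_in−Q_out)) = 27.13 × (379.3/156.988)^(-2.04520) = 4.46582 g.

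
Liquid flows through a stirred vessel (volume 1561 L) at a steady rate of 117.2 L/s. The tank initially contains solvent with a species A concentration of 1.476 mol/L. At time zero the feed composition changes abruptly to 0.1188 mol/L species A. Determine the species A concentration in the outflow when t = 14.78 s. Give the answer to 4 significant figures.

0.5662 mol/L

Mass balance on the solute (V constant): V dC/dt = Q(C_in − C).
Rewrite as dC/dt + C/τ = C_in/τ, τ = V/Q = 13.3191 s.
Integrating: C(t) = C_in + (C₀ − C_in) e^(−t/τ).
C(14.78) = 0.1188 + (1.476 − 0.1188)·e^(−14.78/13.3191) = 0.1188 + (1.35720)·0.329663 = 0.566219 mol/L.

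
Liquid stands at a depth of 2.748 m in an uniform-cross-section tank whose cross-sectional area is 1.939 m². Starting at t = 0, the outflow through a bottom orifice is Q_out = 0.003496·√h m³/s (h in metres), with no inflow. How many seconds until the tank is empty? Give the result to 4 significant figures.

Unsteady balance on liquid volume: A dh/dt = −0.003496 √h.
This is separable: 2 d(√h)/dt = −0.003496/A, so √h = √h₀ − (0.003496/(2A)) t.
Tank is empty when √h = 0: t_empty = 2A√h₀/0.003496.
t_empty = 2·1.939·√2.748/0.003496 = 3.87800·1.65771/0.003496 = 1838.84 s.

1839 s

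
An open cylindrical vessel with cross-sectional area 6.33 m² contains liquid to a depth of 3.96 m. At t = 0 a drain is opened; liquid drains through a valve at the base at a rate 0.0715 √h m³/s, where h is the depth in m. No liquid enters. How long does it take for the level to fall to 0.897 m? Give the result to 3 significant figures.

185 s

A dh/dt = −Q_out = −0.0715 √h.
Separate and integrate: 2(√h − √h₀) = −(0.0715/A) t.
t = 2A(√h₀ − √h)/0.0715 = 2·6.33·(√3.96 − √0.897)/0.0715
  = 12.660 × (1.9900 − 0.94710) / 0.0715 = 184.65 s.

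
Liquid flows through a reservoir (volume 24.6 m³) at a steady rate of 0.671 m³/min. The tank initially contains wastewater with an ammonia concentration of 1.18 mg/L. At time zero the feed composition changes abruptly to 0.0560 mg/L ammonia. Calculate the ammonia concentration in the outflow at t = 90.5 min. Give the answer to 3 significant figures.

Mass balance on the solute (V constant): V dC/dt = Q(C_in − C).
Rewrite as dC/dt + C/τ = C_in/τ, τ = V/Q = 36.662 min.
Integrating: C(t) = C_in + (C₀ − C_in) e^(−t/τ).
C(90.5) = 0.0560 + (1.18 − 0.0560)·e^(−90.5/36.662) = 0.0560 + (1.1240)·0.084710 = 0.15121 mg/L.

0.151 mg/L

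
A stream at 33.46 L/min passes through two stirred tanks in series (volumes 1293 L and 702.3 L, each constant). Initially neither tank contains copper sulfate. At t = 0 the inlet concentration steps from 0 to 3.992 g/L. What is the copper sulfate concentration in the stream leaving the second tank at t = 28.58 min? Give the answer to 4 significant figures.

Each tank obeys Vᵢ dCᵢ/dt = Q(Cᵢ₋₁ − Cᵢ), so τᵢ = Vᵢ/Q.
τ₁ = 1293/33.46 = 38.6432 min; τ₂ = 702.3/33.46 = 20.9892 min.
Solving the cascade with C₁(0)=C₂(0)=0 gives C₂(t) = C_in[1 − (τ₁ e^(−t/τ₁) − τ₂ e^(−t/τ₂))/(τ₁ − τ₂)].
At t = 28.58: e^(−t/τ₁) = 0.477311, e^(−t/τ₂) = 0.256238.
C₂ = 3.992·[1 − (38.6432·0.477311 − 20.9892·0.256238)/(17.6539)] = 3.992·0.259849 = 1.03732 g/L.

1.037 g/L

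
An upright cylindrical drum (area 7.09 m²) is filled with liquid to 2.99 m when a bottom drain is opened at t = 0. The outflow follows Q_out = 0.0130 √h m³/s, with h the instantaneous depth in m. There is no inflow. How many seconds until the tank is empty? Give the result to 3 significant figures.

1890 s

With no inflow, A dh/dt = −0.0130 √h.
Separate and integrate: 2(√h − √h₀) = −(0.0130/A) t.
Tank is empty when √h = 0: t_empty = 2A√h₀/0.0130.
t_empty = 2·7.09·√2.99/0.0130 = 14.180·1.7292/0.0130 = 1886.1 s.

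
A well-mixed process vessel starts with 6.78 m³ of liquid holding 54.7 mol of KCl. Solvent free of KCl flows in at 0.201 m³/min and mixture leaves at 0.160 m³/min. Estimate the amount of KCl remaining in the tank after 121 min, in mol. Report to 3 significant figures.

6.42 mol

Total volume: dV/dt = Q_in − Q_out = 0.041000 m³/min, so V(t) = 6.78 + 0.041000 t and V(121) = 11.741 m³.
Solute balance: dm/dt = 0 − Q_out C = −Q_out m/V(t).
dm/m = −Q_out dt/(V₀ + 0.041000 t); integrating gives ln(m/m₀) = −(Q_out/(Q_in−Q_out)) ln(V/V₀).
m = m₀ (V₀/V)^(Q_out/(Q_in−Q_out)) = 54.7 × (6.78/11.741)^(3.9024) = 6.4173 mol.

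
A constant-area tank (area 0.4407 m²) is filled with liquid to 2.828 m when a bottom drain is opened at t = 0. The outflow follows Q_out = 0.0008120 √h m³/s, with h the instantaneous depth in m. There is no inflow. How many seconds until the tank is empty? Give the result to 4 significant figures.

Mass balance (ρ constant): A dh/dt = −0.0008120 √h.
∫ h^(−1/2) dh = −(0.0008120/A) ∫ dt, giving 2√h = 2√h₀ − (0.0008120/A) t.
Set h = 0: 2√h₀ = (0.0008120/A) t_empty ⇒ t_empty = 2A√h₀/0.0008120.
t_empty = 2·0.4407·√2.828/0.0008120 = 0.881400·1.68167/0.0008120 = 1825.39 s.

1825 s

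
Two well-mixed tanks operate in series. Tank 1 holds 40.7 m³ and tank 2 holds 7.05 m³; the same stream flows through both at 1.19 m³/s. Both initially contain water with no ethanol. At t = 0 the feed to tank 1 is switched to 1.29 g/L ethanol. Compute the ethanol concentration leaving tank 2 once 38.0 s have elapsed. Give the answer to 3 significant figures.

Species balance on tank i: dCᵢ/dt = (Cᵢ₋₁ − Cᵢ)/τᵢ with τᵢ = Vᵢ/Q.
τ₁ = 40.7/1.19 = 34.202 s; τ₂ = 7.05/1.19 = 5.9244 s.
Solving the cascade with C₁(0)=C₂(0)=0 gives C₂(t) = C_in[1 − (τ₁ e^(−t/τ₁) − τ₂ e^(−t/τ₂))/(τ₁ − τ₂)].
At t = 38.0: e^(−t/τ₁) = 0.32921, e^(−t/τ₂) = 0.0016382.
C₂ = 1.29·[1 − (34.202·0.32921 − 5.9244·0.0016382)/(28.277)] = 1.29·0.60216 = 0.77679 g/L.

0.777 g/L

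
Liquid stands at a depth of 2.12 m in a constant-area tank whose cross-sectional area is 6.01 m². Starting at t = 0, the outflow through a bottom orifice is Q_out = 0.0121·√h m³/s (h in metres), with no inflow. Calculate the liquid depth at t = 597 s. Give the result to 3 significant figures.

Unsteady balance on liquid volume: A dh/dt = −0.0121 √h.
∫ h^(−1/2) dh = −(0.0121/A) ∫ dt, giving 2√h = 2√h₀ − (0.0121/A) t.
√h = √2.12 − 0.0121·597/(2·6.01) = 1.4560 − 0.60097 = 0.85505.
h = 0.85505² = 0.73111 m.

0.731 m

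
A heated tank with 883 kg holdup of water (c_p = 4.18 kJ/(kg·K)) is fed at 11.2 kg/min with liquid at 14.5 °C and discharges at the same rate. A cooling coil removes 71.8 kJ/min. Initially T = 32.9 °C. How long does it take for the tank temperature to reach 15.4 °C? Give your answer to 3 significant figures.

Energy balance: M c_p dT/dt = ṁ c_p (T_in − T) − 71.8.
τ = M/ṁ = 78.839 min; T_ss = T_in − Q̇/(ṁ c_p) = 12.966 °C.
T(t) = T_ss + (T₀ − T_ss) e^(−t/τ). Set T = 15.4:
e^(−t/τ) = (15.4 − 12.966)/(32.9 − 12.966) = 0.12209
t = −78.839 · ln(0.12209) = 165.80 min.

166 min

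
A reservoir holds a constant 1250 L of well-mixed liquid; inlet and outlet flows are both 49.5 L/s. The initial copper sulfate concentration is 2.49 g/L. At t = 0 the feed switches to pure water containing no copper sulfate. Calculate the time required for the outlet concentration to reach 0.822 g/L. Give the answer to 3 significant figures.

Species balance on the tank: V dC/dt = Q(C_in − C), so τ = V/Q = 25.253 s.
C(t) = C_in + (C₀ − C_in) e^(−t/τ). Set C = 0.822 and solve for t:
e^(−t/τ) = (C − C_in)/(C₀ − C_in) = (0.822 − 0)/(2.49 − 0) = 0.33012
t = −τ ln(…) = 25.253 × 1.1083 = 27.987 s.

28.0 s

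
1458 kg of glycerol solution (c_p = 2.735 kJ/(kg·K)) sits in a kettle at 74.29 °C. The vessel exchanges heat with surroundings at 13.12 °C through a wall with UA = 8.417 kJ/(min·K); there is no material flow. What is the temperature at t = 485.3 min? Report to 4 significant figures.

35.08 °C

Unsteady energy balance on the tank contents: M c_p dT/dt = −UA(T − T_amb).
dT/dt = (T_ss − T)/τ with T_ss = T_amb = 13.1200 °C, τ = M c_p/UA = 1458·2.735/8.417 = 473.759 min.
Solution: T(t) = T_ss + (T₀ − T_ss) e^(−t/τ).
T(485.3) = 13.1200 + (61.1700)·0.359026 = 35.0816 °C.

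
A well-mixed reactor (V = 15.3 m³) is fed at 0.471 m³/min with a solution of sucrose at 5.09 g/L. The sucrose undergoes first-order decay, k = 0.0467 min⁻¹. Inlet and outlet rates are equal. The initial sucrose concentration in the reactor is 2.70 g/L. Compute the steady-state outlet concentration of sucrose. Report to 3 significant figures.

V dC/dt = Q(C_in − C) − k V C.
Steady state (dC/dt = 0): C_ss = Q C_in/(Q + kV) = C_in/(1 + kV/Q).
C_ss = 0.471·5.09/(0.471 + 0.0467·15.3) = 2.3974/1.1855 = 2.0222 g/L.

2.02 g/L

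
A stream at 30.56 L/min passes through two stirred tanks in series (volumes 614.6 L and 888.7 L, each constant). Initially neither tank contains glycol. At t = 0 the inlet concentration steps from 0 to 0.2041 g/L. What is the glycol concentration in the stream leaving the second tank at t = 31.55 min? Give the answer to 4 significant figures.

Time constants: τᵢ = Vᵢ/Q for each well-mixed tank.
τ₁ = 614.6/30.56 = 20.1113 min; τ₂ = 888.7/30.56 = 29.0805 min.
Tank 1: C₁ = C_in(1 − e^(−t/τ₁)). Tank 2 (τ₁ ≠ τ₂): C₂ = C_in[1 − (τ₁ e^(−t/τ₁) − τ₂ e^(−t/τ₂))/(τ₁ − τ₂)].
At t = 31.55: e^(−t/τ₁) = 0.208301, e^(−t/τ₂) = 0.337929.
C₂ = 0.2041·[1 − (20.1113·0.208301 − 29.0805·0.337929)/(-8.96924)] = 0.2041·0.371412 = 0.0758052 g/L.

0.07581 g/L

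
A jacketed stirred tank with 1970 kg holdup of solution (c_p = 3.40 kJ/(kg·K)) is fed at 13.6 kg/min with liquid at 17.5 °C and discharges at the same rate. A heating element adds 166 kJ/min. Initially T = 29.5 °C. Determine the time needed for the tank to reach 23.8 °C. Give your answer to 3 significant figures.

Unsteady energy balance on the tank contents: M c_p dT/dt = ṁ c_p (T_in − T) + 166.
τ = M/ṁ = 144.85 min; T_ss = T_in + Q̇/(ṁ c_p) = 21.090 °C.
T(t) = T_ss + (T₀ − T_ss) e^(−t/τ). Set T = 23.8:
e^(−t/τ) = (23.8 − 21.090)/(29.5 − 21.090) = 0.32224
t = −144.85 · ln(0.32224) = 164.04 min.

164 min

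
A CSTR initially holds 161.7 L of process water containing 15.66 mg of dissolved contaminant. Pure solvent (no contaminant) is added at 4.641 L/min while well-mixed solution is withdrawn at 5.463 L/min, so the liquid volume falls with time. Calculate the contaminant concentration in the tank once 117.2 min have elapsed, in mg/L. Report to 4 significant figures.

Total volume: dV/dt = Q_in − Q_out = -0.822000 L/min, so V(t) = 161.7 − 0.822000 t and V(117.2) = 65.3616 L.
Species balance (pure solvent in): dm/dt = −Q_out · m/V(t).
Separate: dm/m = −Q_out dt/V(t) ⇒ ln(m/m₀) = −(Q_out/(Q_in−Q_out)) ln(V/V₀).
m = m₀ (V₀/V)^(Q_out/(Q_in−Q_out)) = 15.66 × (161.7/65.3616)^(-6.64599) = 0.0380492 mg.
C = m/V = 0.0380492/65.3616 = 0.000582133 mg/L.

0.0005821 mg/L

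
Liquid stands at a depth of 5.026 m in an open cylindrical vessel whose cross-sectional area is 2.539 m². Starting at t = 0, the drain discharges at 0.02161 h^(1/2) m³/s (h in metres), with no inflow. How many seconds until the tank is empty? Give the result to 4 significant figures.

526.8 s

With no inflow, A dh/dt = −0.02161 √h.
Separate and integrate: 2(√h − √h₀) = −(0.02161/A) t.
Tank is empty when √h = 0: t_empty = 2A√h₀/0.02161.
t_empty = 2·2.539·√5.026/0.02161 = 5.07800·2.24187/0.02161 = 526.804 s.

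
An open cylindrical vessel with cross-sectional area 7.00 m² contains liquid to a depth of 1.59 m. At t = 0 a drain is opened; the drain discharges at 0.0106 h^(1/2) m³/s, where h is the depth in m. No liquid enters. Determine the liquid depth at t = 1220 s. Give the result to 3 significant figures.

A dh/dt = −Q_out = −0.0106 √h.
This is separable: 2 d(√h)/dt = −0.0106/A, so √h = √h₀ − (0.0106/(2A)) t.
√h = √1.59 − 0.0106·1220/(2·7.00) = 1.2610 − 0.92371 = 0.33724.
h = 0.33724² = 0.11373 m.

0.114 m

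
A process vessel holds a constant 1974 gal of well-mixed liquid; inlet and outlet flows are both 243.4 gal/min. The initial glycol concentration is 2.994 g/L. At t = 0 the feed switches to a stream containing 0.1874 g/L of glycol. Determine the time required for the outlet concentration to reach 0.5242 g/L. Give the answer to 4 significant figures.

17.20 min

Mass balance on the solute (V constant): V dC/dt = Q(C_in − C), so τ = V/Q = 8.11011 min.
C(t) = C_in + (C₀ − C_in) e^(−t/τ). Set C = 0.5242 and solve for t:
e^(−t/τ) = (C − C_in)/(C₀ − C_in) = (0.5242 − 0.1874)/(2.994 − 0.1874) = 0.120003
t = −τ ln(…) = 8.11011 × 2.12024 = 17.1954 min.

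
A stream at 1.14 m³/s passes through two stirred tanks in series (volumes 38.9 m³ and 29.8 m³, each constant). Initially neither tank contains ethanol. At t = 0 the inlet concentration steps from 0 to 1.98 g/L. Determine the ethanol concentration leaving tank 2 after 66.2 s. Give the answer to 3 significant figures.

Species balance on tank i: dCᵢ/dt = (Cᵢ₋₁ − Cᵢ)/τᵢ with τᵢ = Vᵢ/Q.
τ₁ = 38.9/1.14 = 34.123 s; τ₂ = 29.8/1.14 = 26.140 s.
Solving the cascade with C₁(0)=C₂(0)=0 gives C₂(t) = C_in[1 − (τ₁ e^(−t/τ₁) − τ₂ e^(−t/τ₂))/(τ₁ − τ₂)].
At t = 66.2: e^(−t/τ₁) = 0.14370, e^(−t/τ₂) = 0.079461.
C₂ = 1.98·[1 − (34.123·0.14370 − 26.140·0.079461)/(7.9825)] = 1.98·0.64595 = 1.2790 g/L.

1.28 g/L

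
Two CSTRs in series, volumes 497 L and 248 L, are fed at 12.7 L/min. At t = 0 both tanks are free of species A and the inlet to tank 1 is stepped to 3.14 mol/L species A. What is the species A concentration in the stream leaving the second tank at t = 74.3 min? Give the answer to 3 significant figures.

Each tank obeys Vᵢ dCᵢ/dt = Q(Cᵢ₋₁ − Cᵢ), so τᵢ = Vᵢ/Q.
τ₁ = 497/12.7 = 39.134 min; τ₂ = 248/12.7 = 19.528 min.
Solving the cascade with C₁(0)=C₂(0)=0 gives C₂(t) = C_in[1 − (τ₁ e^(−t/τ₁) − τ₂ e^(−t/τ₂))/(τ₁ − τ₂)].
At t = 74.3: e^(−t/τ₁) = 0.14978, e^(−t/τ₂) = 0.022262.
C₂ = 3.14·[1 − (39.134·0.14978 − 19.528·0.022262)/(19.606)] = 3.14·0.72322 = 2.2709 mol/L.

2.27 mol/L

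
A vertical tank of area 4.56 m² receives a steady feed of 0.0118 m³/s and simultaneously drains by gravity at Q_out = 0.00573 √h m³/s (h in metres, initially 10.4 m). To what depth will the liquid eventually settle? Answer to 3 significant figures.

4.24 m

Unsteady balance on liquid volume: A dh/dt = Q_in − 0.00573 √h. At steady state dh/dt = 0:
Q_in = 0.00573 √h_ss ⇒ √h_ss = 0.0118/0.00573 = 2.0593.
h_ss = 2.0593² = 4.2409 m. (Since h₀ = 10.4 m > h_ss, the level will fall toward this value.)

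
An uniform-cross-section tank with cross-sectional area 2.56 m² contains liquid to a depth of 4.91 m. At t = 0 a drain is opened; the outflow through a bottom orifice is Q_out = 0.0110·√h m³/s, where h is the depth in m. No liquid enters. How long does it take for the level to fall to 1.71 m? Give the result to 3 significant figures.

423 s

With no inflow, A dh/dt = −0.0110 √h.
Separate and integrate: 2(√h − √h₀) = −(0.0110/A) t.
t = 2A(√h₀ − √h)/0.0110 = 2·2.56·(√4.91 − √1.71)/0.0110
  = 5.1200 × (2.2159 − 1.3077) / 0.0110 = 422.72 s.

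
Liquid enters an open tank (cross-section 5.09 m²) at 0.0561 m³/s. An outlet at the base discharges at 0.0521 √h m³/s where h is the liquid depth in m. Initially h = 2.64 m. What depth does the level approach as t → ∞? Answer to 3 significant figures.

Accumulation of liquid (constant cross-section A): A dh/dt = Q_in − 0.0521 √h. At steady state dh/dt = 0:
Q_in = 0.0521 √h_ss ⇒ √h_ss = 0.0561/0.0521 = 1.0768.
h_ss = 1.0768² = 1.1594 m. (Since h₀ = 2.64 m > h_ss, the level will fall toward this value.)

1.16 m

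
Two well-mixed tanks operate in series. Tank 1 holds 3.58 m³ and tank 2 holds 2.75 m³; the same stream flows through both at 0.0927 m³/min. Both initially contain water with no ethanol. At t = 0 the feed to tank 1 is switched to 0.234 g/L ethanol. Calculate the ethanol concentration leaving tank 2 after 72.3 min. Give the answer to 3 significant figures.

0.147 g/L

Time constants: τᵢ = Vᵢ/Q for each well-mixed tank.
τ₁ = 3.58/0.0927 = 38.619 min; τ₂ = 2.75/0.0927 = 29.666 min.
Tank 1: C₁ = C_in(1 − e^(−t/τ₁)). Tank 2 (τ₁ ≠ τ₂): C₂ = C_in[1 − (τ₁ e^(−t/τ₁) − τ₂ e^(−t/τ₂))/(τ₁ − τ₂)].
At t = 72.3: e^(−t/τ₁) = 0.15380, e^(−t/τ₂) = 0.087408.
C₂ = 0.234·[1 − (38.619·0.15380 − 29.666·0.087408)/(8.9536)] = 0.234·0.62624 = 0.14654 g/L.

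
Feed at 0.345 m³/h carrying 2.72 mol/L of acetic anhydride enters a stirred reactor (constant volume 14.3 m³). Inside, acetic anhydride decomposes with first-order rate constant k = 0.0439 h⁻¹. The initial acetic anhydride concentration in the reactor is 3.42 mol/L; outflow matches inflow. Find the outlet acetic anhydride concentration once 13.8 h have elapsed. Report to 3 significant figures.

V dC/dt = Q(C_in − C) − k V C.
dC/dt = (Q/V) C_in − (Q/V + k) C; effective rate a = Q/V + k = 0.024126 + 0.0439 = 0.068026 h⁻¹.
C_ss = Q C_in/(Q + kV) = 0.96467 mol/L; C(t) = C_ss + (C₀ − C_ss) e^(−a t).
C(13.8) = 0.96467 + (2.4553)·e^(−0.068026·13.8) = 0.96467 + (2.4553)·0.39111 = 1.9250 mol/L.

1.92 mol/L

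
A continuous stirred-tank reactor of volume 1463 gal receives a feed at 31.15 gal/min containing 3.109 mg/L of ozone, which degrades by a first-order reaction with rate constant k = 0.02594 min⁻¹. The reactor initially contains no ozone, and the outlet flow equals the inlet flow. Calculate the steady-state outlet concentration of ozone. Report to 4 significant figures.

Accumulation = in − out − consumed: V dC/dt = Q C_in − Q C − k V C.
Steady state (dC/dt = 0): C_ss = Q C_in/(Q + kV) = C_in/(1 + kV/Q).
C_ss = 31.15·3.109/(31.15 + 0.02594·1463) = 96.8453/69.1002 = 1.40152 mg/L.

1.402 mg/L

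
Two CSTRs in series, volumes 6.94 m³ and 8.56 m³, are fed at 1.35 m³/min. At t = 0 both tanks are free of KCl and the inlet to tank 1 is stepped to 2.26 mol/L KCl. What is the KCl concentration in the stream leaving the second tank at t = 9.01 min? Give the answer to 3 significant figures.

1.05 mol/L

Each tank obeys Vᵢ dCᵢ/dt = Q(Cᵢ₋₁ − Cᵢ), so τᵢ = Vᵢ/Q.
τ₁ = 6.94/1.35 = 5.1407 min; τ₂ = 8.56/1.35 = 6.3407 min.
Solving the cascade with C₁(0)=C₂(0)=0 gives C₂(t) = C_in[1 − (τ₁ e^(−t/τ₁) − τ₂ e^(−t/τ₂))/(τ₁ − τ₂)].
At t = 9.01: e^(−t/τ₁) = 0.17331, e^(−t/τ₂) = 0.24148.
C₂ = 2.26·[1 − (5.1407·0.17331 − 6.3407·0.24148)/(-1.2000)] = 2.26·0.46649 = 1.0543 mol/L.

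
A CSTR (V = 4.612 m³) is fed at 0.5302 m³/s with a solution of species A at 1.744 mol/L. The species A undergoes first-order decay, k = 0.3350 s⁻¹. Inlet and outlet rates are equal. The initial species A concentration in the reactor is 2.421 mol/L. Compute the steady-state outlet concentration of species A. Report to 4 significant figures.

0.4456 mol/L

Species balance: V dC/dt = Q C_in − Q C − k V C.
At steady state: 0 = Q C_in − (Q + kV) C_ss, so C_ss = Q C_in/(Q + kV).
C_ss = 0.5302·1.744/(0.5302 + 0.3350·4.612) = 0.924669/2.07522 = 0.445576 mol/L.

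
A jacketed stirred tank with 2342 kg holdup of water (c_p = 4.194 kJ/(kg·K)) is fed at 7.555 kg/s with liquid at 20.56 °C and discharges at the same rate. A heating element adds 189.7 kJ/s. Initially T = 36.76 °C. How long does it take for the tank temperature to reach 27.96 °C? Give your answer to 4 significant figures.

613.1 s

First-law balance (no shaft work): M c_p dT/dt = ṁ c_p (T_in − T) + 189.7.
τ = M/ṁ = 309.993 s; T_ss = T_in + Q̇/(ṁ c_p) = 26.5469 °C.
T(t) = T_ss + (T₀ − T_ss) e^(−t/τ). Set T = 27.96:
e^(−t/τ) = (27.96 − 26.5469)/(36.76 − 26.5469) = 0.138359
t = −309.993 · ln(0.138359) = 613.138 s.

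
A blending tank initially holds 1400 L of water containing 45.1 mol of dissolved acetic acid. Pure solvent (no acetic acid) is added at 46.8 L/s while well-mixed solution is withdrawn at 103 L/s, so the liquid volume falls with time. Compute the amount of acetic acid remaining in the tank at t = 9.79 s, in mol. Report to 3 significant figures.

Total volume: dV/dt = Q_in − Q_out = -56.200 L/s, so V(t) = 1400 − 56.200 t and V(9.79) = 849.80 L.
No acetic acid enters, so dm/dt = −Q_out · (m/V).
dm/m = −Q_out dt/(V₀ − 56.200 t); integrating gives ln(m/m₀) = −(Q_out/(Q_in−Q_out)) ln(V/V₀).
m = m₀ (V₀/V)^(Q_out/(Q_in−Q_out)) = 45.1 × (1400/849.80)^(-1.8327) = 18.064 mol.

18.1 mol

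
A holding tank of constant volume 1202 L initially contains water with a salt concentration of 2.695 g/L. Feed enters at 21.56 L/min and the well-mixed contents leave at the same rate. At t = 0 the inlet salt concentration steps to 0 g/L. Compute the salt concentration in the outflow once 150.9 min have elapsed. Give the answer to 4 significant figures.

0.1799 g/L

Unsteady species balance (constant V, well mixed): V dC/dt = Q(C_in − C).
So dC/dt = (C_in − C)/τ with τ = V/Q = 1202/21.56 = 55.7514 min.
Solution: C(t) = C_in + (C₀ − C_in) e^(−t/τ).
C(150.9) = 0 + (2.695 − 0)·e^(−150.9/55.7514) = 0 + (2.69500)·0.0667595 = 0.179917 g/L.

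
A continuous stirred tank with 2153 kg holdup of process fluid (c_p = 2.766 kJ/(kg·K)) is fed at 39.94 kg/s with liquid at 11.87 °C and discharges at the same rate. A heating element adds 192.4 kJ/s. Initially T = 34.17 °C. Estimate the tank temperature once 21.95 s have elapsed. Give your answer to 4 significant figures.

27.29 °C

Heat balance on the well-mixed liquid: M c_p dT/dt = ṁ c_p (T_in − T) + 192.4.
τ = M/ṁ = 53.9059 s; T_ss = T_in + Q̇/(ṁ c_p) = 11.87 + 192.4/(39.94·2.766) = 13.6116 °C.
This is linear first-order; T(t) = T_ss + (T₀ − T_ss) e^(−t/τ).
T(21.95) = 13.6116 + (20.5584)·e^(−21.95/53.9059) = 13.6116 + (20.5584)·0.665517 = 27.2936 °C.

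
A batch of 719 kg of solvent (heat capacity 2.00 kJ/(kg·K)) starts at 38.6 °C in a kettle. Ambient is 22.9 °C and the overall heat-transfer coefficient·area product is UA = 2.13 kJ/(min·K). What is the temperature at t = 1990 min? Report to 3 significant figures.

23.7 °C

Heat balance on the well-mixed liquid: M c_p dT/dt = −UA(T − T_amb).
dT/dt = (T_ss − T)/τ with T_ss = T_amb = 22.900 °C, τ = M c_p/UA = 719·2.00/2.13 = 675.12 min.
This is linear first-order; T(t) = T_ss + (T₀ − T_ss) e^(−t/τ).
T(1990) = 22.900 + (15.700)·0.052464 = 23.724 °C.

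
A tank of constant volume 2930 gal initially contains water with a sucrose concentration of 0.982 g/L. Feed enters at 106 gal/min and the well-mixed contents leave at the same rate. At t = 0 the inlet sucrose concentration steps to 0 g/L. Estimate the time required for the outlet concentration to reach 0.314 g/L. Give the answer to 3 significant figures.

Unsteady species balance (constant V, well mixed): V dC/dt = Q(C_in − C), so τ = V/Q = 27.642 min.
C(t) = C_in + (C₀ − C_in) e^(−t/τ). Set C = 0.314 and solve for t:
e^(−t/τ) = (C − C_in)/(C₀ − C_in) = (0.314 − 0)/(0.982 − 0) = 0.31976
t = −τ ln(…) = 27.642 × 1.1402 = 31.517 min.

31.5 min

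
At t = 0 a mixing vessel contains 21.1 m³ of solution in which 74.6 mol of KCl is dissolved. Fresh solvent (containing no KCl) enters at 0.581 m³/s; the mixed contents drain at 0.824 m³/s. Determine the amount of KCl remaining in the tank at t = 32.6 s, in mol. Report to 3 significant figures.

Let m(t) be the amount of KCl. Volume: V(t) = V₀ + (Q_in − Q_out) t = 21.1 − 0.24300 t; V(32.6) = 13.178 m³.
Species balance (pure solvent in): dm/dt = −Q_out · m/V(t).
dm/m = −Q_out dt/(V₀ − 0.24300 t); integrating gives ln(m/m₀) = −(Q_out/(Q_in−Q_out)) ln(V/V₀).
m = m₀ (V₀/V)^(Q_out/(Q_in−Q_out)) = 74.6 × (21.1/13.178)^(-3.3909) = 15.120 mol.

15.1 mol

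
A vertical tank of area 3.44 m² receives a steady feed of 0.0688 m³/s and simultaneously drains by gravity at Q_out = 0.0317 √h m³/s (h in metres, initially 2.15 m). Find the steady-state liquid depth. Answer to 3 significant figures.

4.71 m

Mass balance (ρ constant): A dh/dt = Q_in − 0.0317 √h. At steady state dh/dt = 0:
Q_in = 0.0317 √h_ss ⇒ √h_ss = 0.0688/0.0317 = 2.1703.
h_ss = 2.1703² = 4.7104 m. (Since h₀ = 2.15 m < h_ss, the level will rise toward this value.)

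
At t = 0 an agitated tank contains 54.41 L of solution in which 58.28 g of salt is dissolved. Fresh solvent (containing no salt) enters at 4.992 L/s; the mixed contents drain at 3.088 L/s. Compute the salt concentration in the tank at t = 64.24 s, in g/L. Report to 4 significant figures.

Total volume: dV/dt = Q_in − Q_out = 1.90400 L/s, so V(t) = 54.41 + 1.90400 t and V(64.24) = 176.723 L.
No salt enters, so dm/dt = −Q_out · (m/V).
dm/m = −Q_out dt/(V₀ + 1.90400 t); integrating gives ln(m/m₀) = −(Q_out/(Q_in−Q_out)) ln(V/V₀).
m = m₀ (V₀/V)^(Q_out/(Q_in−Q_out)) = 58.28 × (54.41/176.723)^(1.62185) = 8.62499 g.
C = m/V = 8.62499/176.723 = 0.0488051 g/L.

0.04881 g/L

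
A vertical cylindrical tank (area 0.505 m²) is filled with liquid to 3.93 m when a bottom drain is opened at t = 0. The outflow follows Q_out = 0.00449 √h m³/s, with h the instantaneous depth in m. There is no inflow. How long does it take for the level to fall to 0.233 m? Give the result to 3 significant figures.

A dh/dt = −Q_out = −0.00449 √h.
Separate and integrate: 2(√h − √h₀) = −(0.00449/A) t.
t = 2A(√h₀ − √h)/0.00449 = 2·0.505·(√3.93 − √0.233)/0.00449
  = 1.0100 × (1.9824 − 0.48270) / 0.00449 = 337.35 s.

337 s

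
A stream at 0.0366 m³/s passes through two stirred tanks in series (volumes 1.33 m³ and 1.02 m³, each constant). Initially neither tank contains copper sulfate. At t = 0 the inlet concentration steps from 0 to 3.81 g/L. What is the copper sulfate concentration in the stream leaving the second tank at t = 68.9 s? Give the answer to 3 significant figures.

2.41 g/L

Species balance on tank i: dCᵢ/dt = (Cᵢ₋₁ − Cᵢ)/τᵢ with τᵢ = Vᵢ/Q.
τ₁ = 1.33/0.0366 = 36.339 s; τ₂ = 1.02/0.0366 = 27.869 s.
Solving the cascade with C₁(0)=C₂(0)=0 gives C₂(t) = C_in[1 − (τ₁ e^(−t/τ₁) − τ₂ e^(−t/τ₂))/(τ₁ − τ₂)].
At t = 68.9: e^(−t/τ₁) = 0.15016, e^(−t/τ₂) = 0.084391.
C₂ = 3.81·[1 − (36.339·0.15016 − 27.869·0.084391)/(8.4699)] = 3.81·0.63343 = 2.4134 g/L.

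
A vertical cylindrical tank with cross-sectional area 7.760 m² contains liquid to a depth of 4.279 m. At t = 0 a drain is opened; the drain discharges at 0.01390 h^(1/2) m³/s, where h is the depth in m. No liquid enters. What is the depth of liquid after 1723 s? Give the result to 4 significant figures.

Accumulation of liquid (constant cross-section A): A dh/dt = −0.01390 √h.
This is separable: 2 d(√h)/dt = −0.01390/A, so √h = √h₀ − (0.01390/(2A)) t.
√h = √4.279 − 0.01390·1723/(2·7.760) = 2.06857 − 1.54315 = 0.525424.
h = 0.525424² = 0.276070 m.

0.2761 m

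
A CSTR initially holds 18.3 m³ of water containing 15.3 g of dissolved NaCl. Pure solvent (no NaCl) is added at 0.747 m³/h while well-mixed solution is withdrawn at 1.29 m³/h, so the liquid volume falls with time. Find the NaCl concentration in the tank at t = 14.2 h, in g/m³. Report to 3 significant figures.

Let m(t) be the amount of NaCl. Volume: V(t) = V₀ + (Q_in − Q_out) t = 18.3 − 0.54300 t; V(14.2) = 10.589 m³.
Solute balance: dm/dt = 0 − Q_out C = −Q_out m/V(t).
Separate: dm/m = −Q_out dt/V(t) ⇒ ln(m/m₀) = −(Q_out/(Q_in−Q_out)) ln(V/V₀).
m = m₀ (V₀/V)^(Q_out/(Q_in−Q_out)) = 15.3 × (18.3/10.589)^(-2.3757) = 4.1713 g.
C = m/V = 4.1713/10.589 = 0.39392 g/m³.

0.394 g/m³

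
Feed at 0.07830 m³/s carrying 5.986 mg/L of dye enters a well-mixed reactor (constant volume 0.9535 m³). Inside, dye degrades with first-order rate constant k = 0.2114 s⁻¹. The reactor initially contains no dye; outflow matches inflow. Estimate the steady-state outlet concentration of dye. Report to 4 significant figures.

V dC/dt = Q(C_in − C) − k V C.
At steady state: 0 = Q C_in − (Q + kV) C_ss, so C_ss = Q C_in/(Q + kV).
C_ss = 0.07830·5.986/(0.07830 + 0.2114·0.9535) = 0.468704/0.279870 = 1.67472 mg/L.

1.675 mg/L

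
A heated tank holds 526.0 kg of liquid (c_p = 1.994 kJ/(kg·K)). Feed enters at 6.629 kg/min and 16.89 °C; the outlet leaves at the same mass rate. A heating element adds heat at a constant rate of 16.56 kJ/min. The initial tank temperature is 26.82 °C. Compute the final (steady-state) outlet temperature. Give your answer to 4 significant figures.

18.14 °C

M c_p dT/dt = ṁ c_p (T_in − T) + Q̇.
At steady state dT/dt = 0 ⇒ T_ss = T_in + Q̇/(ṁ c_p) = 16.89 + 16.56/(6.629·1.994) = 18.1428 °C.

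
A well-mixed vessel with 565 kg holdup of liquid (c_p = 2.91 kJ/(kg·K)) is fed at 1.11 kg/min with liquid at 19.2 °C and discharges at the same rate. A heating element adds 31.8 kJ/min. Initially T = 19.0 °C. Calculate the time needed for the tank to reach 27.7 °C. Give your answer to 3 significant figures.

M c_p dT/dt = ṁ c_p (T_in − T) + Q̇.
τ = M/ṁ = 509.01 min; T_ss = T_in + Q̇/(ṁ c_p) = 29.045 °C.
T(t) = T_ss + (T₀ − T_ss) e^(−t/τ). Set T = 27.7:
e^(−t/τ) = (27.7 − 29.045)/(19.0 − 29.045) = 0.13389
t = −509.01 · ln(0.13389) = 1023.5 min.

1020 min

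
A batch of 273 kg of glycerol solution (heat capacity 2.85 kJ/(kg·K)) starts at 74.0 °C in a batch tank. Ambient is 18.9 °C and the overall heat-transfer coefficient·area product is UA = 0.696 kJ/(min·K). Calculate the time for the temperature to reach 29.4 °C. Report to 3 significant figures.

1850 min

M c_p dT/dt = −UA(T − T_amb).
τ = M c_p/UA = 1117.9 min; T_ss = T_amb = 18.900 °C.
T(t) = T_ss + (T₀ − T_ss)e^(−t/τ); set T = 29.4:
t = −τ ln[(T − T_ss)/(T₀ − T_ss)] = −1117.9 · ln(0.19056) = 1853.2 min.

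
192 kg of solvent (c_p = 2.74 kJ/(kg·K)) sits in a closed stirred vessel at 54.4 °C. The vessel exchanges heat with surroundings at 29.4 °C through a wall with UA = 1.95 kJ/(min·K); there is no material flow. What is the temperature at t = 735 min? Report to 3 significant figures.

First-law balance (no shaft work): M c_p dT/dt = −UA(T − T_amb).
dT/dt = (T_ss − T)/τ with T_ss = T_amb = 29.400 °C, τ = M c_p/UA = 192·2.74/1.95 = 269.78 min.
This is linear first-order; T(t) = T_ss + (T₀ − T_ss) e^(−t/τ).
T(735) = 29.400 + (25.000)·0.065586 = 31.040 °C.

31.0 °C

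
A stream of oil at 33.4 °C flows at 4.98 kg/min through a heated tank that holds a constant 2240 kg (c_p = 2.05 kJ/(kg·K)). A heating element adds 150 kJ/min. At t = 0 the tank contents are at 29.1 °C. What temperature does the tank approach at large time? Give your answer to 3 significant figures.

First-law balance (no shaft work): M c_p dT/dt = ṁ c_p (T_in − T) + 150.
At steady state dT/dt = 0 ⇒ T_ss = T_in + Q̇/(ṁ c_p) = 33.4 + 150/(4.98·2.05) = 48.093 °C.

48.1 °C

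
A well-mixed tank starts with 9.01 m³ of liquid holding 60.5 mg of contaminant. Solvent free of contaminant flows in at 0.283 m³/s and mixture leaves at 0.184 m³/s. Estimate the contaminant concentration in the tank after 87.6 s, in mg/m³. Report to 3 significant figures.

0.977 mg/m³

Let m(t) be the amount of contaminant. Volume: V(t) = V₀ + (Q_in − Q_out) t = 9.01 + 0.099000 t; V(87.6) = 17.682 m³.
No contaminant enters, so dm/dt = −Q_out · (m/V).
Separate: dm/m = −Q_out dt/V(t) ⇒ ln(m/m₀) = −(Q_out/(Q_in−Q_out)) ln(V/V₀).
m = m₀ (V₀/V)^(Q_out/(Q_in−Q_out)) = 60.5 × (9.01/17.682)^(1.8586) = 17.279 mg.
C = m/V = 17.279/17.682 = 0.97721 mg/m³.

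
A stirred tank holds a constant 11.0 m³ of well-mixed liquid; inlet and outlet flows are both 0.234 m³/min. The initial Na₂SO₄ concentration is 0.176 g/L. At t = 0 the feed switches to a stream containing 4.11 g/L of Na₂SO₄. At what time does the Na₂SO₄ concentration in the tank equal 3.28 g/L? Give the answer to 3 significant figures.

Unsteady species balance (constant V, well mixed): V dC/dt = Q(C_in − C), so τ = V/Q = 47.009 min.
C(t) = C_in + (C₀ − C_in) e^(−t/τ). Set C = 3.28 and solve for t:
e^(−t/τ) = (C − C_in)/(C₀ − C_in) = (3.28 − 4.11)/(0.176 − 4.11) = 0.21098
t = −τ ln(…) = 47.009 × 1.5560 = 73.145 min.

73.1 min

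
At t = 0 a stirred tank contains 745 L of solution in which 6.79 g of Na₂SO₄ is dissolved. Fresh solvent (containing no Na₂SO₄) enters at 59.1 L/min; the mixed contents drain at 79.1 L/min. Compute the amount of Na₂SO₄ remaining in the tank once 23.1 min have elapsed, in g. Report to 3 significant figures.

Let m(t) be the amount of Na₂SO₄. Volume: V(t) = V₀ + (Q_in − Q_out) t = 745 − 20.000 t; V(23.1) = 283.00 L.
No Na₂SO₄ enters, so dm/dt = −Q_out · (m/V).
Separate: dm/m = −Q_out dt/V(t) ⇒ ln(m/m₀) = −(Q_out/(Q_in−Q_out)) ln(V/V₀).
m = m₀ (V₀/V)^(Q_out/(Q_in−Q_out)) = 6.79 × (745/283.00)^(-3.9550) = 0.14768 g.

0.148 g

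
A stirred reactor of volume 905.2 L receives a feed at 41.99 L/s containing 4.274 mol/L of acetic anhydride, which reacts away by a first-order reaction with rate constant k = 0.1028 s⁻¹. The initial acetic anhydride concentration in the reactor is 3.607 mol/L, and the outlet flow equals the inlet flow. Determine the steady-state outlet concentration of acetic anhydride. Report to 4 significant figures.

V dC/dt = Q(C_in − C) − k V C.
At steady state: 0 = Q C_in − (Q + kV) C_ss, so C_ss = Q C_in/(Q + kV).
C_ss = 41.99·4.274/(41.99 + 0.1028·905.2) = 179.465/135.045 = 1.32893 mol/L.

1.329 mol/L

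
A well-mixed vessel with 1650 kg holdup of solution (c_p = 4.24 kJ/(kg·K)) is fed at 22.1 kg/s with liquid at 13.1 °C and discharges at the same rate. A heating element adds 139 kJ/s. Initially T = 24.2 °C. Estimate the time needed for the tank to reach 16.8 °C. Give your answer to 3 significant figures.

110 s

Heat balance on the well-mixed liquid: M c_p dT/dt = ṁ c_p (T_in − T) + 139.
τ = M/ṁ = 74.661 s; T_ss = T_in + Q̇/(ṁ c_p) = 14.583 °C.
T(t) = T_ss + (T₀ − T_ss) e^(−t/τ). Set T = 16.8:
e^(−t/τ) = (16.8 − 14.583)/(24.2 − 14.583) = 0.23050
t = −74.661 · ln(0.23050) = 109.57 s.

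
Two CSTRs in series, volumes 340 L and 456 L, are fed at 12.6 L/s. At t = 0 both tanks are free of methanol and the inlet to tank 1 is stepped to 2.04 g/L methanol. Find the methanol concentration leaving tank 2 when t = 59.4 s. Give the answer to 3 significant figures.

Time constants: τᵢ = Vᵢ/Q for each well-mixed tank.
τ₁ = 340/12.6 = 26.984 s; τ₂ = 456/12.6 = 36.190 s.
Tank 1: C₁ = C_in(1 − e^(−t/τ₁)). Tank 2 (τ₁ ≠ τ₂): C₂ = C_in[1 − (τ₁ e^(−t/τ₁) − τ₂ e^(−t/τ₂))/(τ₁ − τ₂)].
At t = 59.4: e^(−t/τ₁) = 0.11066, e^(−t/τ₂) = 0.19372.
C₂ = 2.04·[1 − (26.984·0.11066 − 36.190·0.19372)/(-9.2063)] = 2.04·0.56281 = 1.1481 g/L.

1.15 g/L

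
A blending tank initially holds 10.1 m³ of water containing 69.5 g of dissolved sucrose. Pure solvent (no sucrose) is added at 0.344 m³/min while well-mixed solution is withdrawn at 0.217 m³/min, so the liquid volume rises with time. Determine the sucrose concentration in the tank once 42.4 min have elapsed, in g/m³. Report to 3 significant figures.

Total volume: dV/dt = Q_in − Q_out = 0.12700 m³/min, so V(t) = 10.1 + 0.12700 t and V(42.4) = 15.485 m³.
Solute balance: dm/dt = 0 − Q_out C = −Q_out m/V(t).
Separate: dm/m = −Q_out dt/V(t) ⇒ ln(m/m₀) = −(Q_out/(Q_in−Q_out)) ln(V/V₀).
m = m₀ (V₀/V)^(Q_out/(Q_in−Q_out)) = 69.5 × (10.1/15.485)^(1.7087) = 33.488 g.
C = m/V = 33.488/15.485 = 2.1626 g/m³.

2.16 g/m³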